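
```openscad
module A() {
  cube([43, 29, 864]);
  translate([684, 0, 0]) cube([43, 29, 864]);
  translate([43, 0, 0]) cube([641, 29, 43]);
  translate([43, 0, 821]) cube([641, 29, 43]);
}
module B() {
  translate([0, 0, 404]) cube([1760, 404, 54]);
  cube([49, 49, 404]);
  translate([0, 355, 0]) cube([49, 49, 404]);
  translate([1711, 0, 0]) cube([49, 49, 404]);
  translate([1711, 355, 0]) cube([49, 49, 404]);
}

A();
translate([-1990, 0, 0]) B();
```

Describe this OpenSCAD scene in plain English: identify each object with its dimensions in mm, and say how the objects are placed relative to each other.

A is a picture frame with a 641×778 mm rectangular opening (x by z) and a uniform 43 mm border on every side. Frame depth is 29 mm along y. It is built from two vertical stiles running the full outside height and two horizontal rails spanning the gap between the stiles.

B is a long wooden bench with a 1760 mm (x) × 404 mm (y) seat, 54 mm thick, its top surface 458 mm above the floor. Four 49 mm square legs at the seat corners, flush with the edges, run from z = 0 to the seat underside.

The bench is on the floor beside the picture frame on its −x side.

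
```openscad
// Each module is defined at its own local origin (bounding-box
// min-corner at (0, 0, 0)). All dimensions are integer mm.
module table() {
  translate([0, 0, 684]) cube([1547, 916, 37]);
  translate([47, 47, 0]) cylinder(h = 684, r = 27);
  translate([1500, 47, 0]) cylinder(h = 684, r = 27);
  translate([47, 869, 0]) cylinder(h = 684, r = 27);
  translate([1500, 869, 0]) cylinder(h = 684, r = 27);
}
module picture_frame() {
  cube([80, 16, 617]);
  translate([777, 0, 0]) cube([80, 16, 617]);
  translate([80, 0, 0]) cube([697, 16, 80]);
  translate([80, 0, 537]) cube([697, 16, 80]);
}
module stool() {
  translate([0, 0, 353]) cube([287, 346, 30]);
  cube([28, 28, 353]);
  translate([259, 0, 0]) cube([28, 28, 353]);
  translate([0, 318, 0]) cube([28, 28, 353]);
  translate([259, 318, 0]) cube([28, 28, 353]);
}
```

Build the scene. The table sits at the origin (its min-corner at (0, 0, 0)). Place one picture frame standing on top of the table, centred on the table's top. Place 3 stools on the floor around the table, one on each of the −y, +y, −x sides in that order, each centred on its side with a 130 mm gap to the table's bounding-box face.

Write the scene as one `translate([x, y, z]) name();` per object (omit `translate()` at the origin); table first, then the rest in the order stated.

table();
translate([345, 450, 721]) picture_frame();
translate([630, -476, 0]) stool();
translate([630, 1046, 0]) stool();
translate([-417, 285, 0]) stool();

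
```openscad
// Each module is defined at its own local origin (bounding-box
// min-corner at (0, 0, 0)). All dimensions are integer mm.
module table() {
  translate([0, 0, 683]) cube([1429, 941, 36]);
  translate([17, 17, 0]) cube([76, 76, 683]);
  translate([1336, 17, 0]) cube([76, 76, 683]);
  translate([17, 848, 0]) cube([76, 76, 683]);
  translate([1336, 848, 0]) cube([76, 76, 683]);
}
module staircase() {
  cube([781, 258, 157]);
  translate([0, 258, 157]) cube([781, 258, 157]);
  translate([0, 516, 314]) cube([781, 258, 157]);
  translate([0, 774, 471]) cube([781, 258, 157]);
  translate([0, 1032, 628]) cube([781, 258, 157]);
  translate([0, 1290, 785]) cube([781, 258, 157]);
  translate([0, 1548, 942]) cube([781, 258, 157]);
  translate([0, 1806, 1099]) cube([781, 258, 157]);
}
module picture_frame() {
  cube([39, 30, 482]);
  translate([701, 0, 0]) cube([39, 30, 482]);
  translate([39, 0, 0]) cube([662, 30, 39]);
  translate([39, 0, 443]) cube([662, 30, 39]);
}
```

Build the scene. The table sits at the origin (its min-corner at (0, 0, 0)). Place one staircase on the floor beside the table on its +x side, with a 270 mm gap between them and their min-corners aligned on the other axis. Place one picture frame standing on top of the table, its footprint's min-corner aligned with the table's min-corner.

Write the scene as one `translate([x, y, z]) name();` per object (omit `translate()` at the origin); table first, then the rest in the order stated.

table();
translate([1699, 0, 0]) staircase();
translate([0, 0, 719]) picture_frame();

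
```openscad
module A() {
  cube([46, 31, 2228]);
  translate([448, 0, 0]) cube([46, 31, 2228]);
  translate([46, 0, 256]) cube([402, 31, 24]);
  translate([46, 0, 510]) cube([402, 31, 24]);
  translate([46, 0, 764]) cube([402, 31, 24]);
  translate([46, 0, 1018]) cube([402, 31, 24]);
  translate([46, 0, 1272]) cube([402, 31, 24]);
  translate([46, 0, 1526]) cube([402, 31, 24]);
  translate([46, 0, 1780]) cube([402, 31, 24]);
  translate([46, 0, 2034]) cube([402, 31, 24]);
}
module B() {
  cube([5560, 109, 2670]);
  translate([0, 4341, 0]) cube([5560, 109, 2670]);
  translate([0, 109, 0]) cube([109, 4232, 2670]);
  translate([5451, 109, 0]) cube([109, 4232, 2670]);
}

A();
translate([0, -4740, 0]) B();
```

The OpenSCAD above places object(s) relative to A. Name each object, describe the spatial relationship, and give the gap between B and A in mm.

A is a ladder. B is a house frame. The house frame is on the floor beside the ladder on its −y side. The gap between the house frame and the ladder is 290 mm.

The house frame's nearest face is 290 mm from the ladder's −y face.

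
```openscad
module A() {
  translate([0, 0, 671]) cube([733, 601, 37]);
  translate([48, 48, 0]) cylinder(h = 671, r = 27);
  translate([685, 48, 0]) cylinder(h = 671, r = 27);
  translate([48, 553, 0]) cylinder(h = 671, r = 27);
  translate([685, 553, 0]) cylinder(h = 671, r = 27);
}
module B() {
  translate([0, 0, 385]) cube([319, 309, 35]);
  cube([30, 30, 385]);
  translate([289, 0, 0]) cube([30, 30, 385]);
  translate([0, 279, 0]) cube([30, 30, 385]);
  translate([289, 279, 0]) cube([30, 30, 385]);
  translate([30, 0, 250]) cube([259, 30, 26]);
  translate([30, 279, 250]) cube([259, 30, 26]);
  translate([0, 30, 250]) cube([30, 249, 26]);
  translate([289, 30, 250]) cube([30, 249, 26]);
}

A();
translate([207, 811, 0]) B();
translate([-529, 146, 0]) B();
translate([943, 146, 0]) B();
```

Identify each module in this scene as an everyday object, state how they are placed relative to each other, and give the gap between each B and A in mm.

A is a table. B is a stool. Three stools sit around the table at the +y, −x, +x sides. The gap between each stool and the table is 210 mm.

Each stool's nearest face is 210 mm from the table's bounding box.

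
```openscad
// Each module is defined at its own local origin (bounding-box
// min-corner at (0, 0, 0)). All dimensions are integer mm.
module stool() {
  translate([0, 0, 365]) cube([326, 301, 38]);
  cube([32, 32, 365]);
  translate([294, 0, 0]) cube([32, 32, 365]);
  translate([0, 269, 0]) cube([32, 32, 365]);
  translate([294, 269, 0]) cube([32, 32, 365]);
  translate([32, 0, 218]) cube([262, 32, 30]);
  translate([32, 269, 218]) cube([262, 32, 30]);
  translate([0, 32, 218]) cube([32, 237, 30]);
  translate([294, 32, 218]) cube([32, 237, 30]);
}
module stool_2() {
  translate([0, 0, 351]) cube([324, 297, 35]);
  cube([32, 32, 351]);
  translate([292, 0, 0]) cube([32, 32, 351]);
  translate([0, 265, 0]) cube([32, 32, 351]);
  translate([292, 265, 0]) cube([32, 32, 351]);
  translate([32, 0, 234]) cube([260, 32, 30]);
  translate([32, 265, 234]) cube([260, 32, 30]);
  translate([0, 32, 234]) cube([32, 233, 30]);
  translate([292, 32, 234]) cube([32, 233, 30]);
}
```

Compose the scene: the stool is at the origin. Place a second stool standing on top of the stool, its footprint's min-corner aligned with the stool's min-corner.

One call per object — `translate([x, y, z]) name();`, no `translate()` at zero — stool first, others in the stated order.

stool();
translate([0, 0, 403]) stool_2();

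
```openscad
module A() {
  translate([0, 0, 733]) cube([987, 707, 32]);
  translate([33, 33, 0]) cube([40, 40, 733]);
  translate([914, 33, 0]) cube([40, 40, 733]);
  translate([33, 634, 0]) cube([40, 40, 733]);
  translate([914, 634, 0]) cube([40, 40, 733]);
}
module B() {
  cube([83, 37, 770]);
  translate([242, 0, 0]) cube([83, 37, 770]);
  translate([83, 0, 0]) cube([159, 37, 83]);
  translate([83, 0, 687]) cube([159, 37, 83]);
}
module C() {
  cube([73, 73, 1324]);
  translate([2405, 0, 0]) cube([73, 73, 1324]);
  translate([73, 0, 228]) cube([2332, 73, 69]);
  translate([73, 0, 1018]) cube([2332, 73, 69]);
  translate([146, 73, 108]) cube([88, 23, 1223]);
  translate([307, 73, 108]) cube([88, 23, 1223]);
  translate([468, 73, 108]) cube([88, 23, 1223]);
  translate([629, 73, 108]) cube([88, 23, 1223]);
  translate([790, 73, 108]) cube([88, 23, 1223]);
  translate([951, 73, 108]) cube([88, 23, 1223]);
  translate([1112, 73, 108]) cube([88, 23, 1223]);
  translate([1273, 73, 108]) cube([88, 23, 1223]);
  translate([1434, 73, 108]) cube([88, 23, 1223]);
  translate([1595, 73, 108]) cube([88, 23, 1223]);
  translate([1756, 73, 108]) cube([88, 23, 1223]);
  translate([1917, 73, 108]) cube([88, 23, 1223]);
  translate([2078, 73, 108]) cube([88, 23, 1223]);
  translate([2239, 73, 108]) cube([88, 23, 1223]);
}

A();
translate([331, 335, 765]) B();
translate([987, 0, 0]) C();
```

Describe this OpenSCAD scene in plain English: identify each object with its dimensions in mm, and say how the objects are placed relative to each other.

A is a table: top 987 mm (x) × 707 mm (y), 32 mm thick, upper face at z = 765 mm, on four 40×40 mm square legs, each inset 33 mm from the nearest pair of top edges, running from z = 0 to the bottom of the top.

B is a picture frame with a 159×604 mm rectangular opening (x by z) and a uniform 83 mm border on every side. Frame depth is 37 mm along y. It is built from two vertical stiles running the full outside height and two horizontal rails spanning the gap between the stiles.

C is a fence section. Two 73×73 mm posts, 1324 mm tall, stand on the floor with a clear span of 2332 mm between their inner faces. Two horizontal rails of 73×69 mm section span the gap between the posts with their undersides at z = 228 mm and z = 1018 mm, flush with the posts' −y face. 14 pickets, each 88 mm wide, 23 mm thick and 1223 mm tall, are fixed to the +y face of the rails with their bottoms at z = 108 mm, evenly spaced across the span with equal gaps (rounded down to the nearest mm) at the −x end and between each pair — any rounding remainder accumulates at the +x end.

The picture frame is on top of the table, centred. The fence section is against the table's +x side, with their −y faces flush.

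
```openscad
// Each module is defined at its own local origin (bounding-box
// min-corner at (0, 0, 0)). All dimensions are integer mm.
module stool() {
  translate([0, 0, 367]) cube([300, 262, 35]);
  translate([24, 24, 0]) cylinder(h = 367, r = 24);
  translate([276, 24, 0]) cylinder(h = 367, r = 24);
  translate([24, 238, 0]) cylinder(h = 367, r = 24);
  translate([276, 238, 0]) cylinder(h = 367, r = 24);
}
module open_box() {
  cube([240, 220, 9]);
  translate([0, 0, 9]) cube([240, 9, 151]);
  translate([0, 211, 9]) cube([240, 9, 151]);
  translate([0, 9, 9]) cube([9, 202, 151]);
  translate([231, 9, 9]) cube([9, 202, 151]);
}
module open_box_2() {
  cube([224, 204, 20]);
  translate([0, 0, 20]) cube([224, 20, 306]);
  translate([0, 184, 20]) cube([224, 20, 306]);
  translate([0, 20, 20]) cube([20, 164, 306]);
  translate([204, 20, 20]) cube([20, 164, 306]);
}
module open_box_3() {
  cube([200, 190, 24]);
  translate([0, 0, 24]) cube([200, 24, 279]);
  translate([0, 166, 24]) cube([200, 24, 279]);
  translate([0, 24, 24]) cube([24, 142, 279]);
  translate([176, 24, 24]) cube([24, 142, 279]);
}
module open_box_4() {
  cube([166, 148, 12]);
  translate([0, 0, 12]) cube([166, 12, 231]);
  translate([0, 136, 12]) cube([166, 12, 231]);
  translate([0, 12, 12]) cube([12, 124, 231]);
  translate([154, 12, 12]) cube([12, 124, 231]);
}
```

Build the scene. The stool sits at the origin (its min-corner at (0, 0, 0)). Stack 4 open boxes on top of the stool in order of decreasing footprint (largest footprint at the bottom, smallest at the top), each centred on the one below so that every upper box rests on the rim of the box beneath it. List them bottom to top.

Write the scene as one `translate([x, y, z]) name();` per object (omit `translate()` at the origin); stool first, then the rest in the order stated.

stool();
translate([30, 21, 402]) open_box();
translate([38, 29, 562]) open_box_2();
translate([50, 36, 888]) open_box_3();
translate([67, 57, 1191]) open_box_4();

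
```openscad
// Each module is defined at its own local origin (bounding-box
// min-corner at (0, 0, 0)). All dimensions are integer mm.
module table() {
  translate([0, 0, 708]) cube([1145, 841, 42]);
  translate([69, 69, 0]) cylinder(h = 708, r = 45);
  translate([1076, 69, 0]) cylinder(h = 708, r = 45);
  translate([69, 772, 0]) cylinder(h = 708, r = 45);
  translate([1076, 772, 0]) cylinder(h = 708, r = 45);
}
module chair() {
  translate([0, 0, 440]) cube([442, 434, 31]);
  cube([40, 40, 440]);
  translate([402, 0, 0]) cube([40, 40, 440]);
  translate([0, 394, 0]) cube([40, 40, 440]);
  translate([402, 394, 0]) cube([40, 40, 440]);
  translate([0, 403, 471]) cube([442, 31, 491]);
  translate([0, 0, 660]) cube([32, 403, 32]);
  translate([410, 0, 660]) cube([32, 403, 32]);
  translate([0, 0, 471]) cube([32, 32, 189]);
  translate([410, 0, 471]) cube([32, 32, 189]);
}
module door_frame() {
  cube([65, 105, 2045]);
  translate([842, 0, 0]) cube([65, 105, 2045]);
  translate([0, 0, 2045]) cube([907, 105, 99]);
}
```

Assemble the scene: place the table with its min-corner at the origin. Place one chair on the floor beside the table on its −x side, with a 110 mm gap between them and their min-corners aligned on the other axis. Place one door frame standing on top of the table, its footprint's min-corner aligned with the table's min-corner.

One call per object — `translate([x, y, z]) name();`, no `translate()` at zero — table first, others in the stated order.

table();
translate([-552, 0, 0]) chair();
translate([0, 0, 750]) door_frame();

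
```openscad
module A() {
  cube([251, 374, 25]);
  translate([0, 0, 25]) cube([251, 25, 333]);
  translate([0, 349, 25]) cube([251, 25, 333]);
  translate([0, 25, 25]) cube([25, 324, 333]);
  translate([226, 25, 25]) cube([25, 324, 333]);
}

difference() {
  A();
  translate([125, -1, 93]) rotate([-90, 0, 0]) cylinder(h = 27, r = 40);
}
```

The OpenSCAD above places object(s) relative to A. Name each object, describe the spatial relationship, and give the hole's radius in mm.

A is an open box. The open box has a circular hole through its front wall. The hole's radius is 40 mm.

The subtracted cylinder has r = 40 mm.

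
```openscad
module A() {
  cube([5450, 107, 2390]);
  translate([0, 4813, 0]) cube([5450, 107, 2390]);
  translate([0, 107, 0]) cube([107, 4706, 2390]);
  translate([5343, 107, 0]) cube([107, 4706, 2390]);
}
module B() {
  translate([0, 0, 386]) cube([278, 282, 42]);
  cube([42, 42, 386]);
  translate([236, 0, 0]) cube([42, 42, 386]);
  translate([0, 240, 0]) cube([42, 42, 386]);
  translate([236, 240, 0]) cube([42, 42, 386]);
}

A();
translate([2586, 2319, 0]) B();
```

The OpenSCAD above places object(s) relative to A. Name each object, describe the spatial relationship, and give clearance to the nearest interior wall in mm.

Clearances: x = 2479, y = 2212; minimum 2212 mm.

A is a house frame. B is a stool. The stool sits inside the house frame, centred. The clearance to the nearest interior wall is 2212 mm.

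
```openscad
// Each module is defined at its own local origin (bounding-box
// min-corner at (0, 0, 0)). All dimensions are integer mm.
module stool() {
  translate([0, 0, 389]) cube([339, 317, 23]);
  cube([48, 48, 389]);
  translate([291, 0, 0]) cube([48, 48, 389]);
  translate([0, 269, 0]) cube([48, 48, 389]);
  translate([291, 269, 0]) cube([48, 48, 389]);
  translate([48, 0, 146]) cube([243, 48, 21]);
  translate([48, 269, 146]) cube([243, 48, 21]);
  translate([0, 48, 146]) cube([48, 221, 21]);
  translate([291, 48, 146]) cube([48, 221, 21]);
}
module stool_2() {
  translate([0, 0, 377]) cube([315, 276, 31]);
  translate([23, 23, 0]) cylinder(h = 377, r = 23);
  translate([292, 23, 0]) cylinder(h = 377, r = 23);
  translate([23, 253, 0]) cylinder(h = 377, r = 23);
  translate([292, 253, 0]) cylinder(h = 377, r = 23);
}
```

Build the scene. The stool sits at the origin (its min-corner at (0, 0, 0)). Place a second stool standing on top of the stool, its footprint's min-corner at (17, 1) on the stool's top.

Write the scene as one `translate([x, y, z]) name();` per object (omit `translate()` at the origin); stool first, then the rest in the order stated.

stool();
translate([17, 1, 412]) stool_2();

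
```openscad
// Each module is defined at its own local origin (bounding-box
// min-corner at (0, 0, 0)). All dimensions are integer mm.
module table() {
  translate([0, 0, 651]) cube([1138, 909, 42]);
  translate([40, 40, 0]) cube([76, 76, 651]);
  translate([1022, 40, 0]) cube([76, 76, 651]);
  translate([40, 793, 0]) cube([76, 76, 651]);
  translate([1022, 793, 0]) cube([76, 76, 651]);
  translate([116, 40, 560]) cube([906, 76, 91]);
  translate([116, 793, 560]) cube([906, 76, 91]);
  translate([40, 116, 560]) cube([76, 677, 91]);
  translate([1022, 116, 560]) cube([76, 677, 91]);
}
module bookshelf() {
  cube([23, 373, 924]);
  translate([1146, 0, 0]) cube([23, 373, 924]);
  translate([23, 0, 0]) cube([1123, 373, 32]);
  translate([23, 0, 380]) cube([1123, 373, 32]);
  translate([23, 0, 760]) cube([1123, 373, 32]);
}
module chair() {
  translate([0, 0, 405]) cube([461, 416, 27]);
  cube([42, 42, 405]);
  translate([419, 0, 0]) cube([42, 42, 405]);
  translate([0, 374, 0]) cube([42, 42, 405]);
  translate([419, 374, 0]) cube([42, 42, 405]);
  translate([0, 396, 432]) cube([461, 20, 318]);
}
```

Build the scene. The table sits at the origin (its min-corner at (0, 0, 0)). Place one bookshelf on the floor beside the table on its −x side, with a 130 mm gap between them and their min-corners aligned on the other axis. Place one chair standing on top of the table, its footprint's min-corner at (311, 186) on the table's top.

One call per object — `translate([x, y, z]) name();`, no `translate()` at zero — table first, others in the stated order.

table();
translate([-1299, 0, 0]) bookshelf();
translate([311, 186, 693]) chair();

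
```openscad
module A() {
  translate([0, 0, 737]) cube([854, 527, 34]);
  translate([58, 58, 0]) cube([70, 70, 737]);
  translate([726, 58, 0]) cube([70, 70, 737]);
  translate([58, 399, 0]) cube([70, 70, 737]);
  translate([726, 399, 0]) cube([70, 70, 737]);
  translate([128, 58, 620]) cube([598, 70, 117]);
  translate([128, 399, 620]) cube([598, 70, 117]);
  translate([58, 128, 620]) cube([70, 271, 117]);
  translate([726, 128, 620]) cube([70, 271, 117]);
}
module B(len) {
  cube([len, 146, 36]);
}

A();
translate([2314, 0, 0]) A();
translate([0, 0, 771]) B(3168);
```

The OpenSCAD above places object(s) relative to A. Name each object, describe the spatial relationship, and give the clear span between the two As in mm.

Second table starts at x = 2314; first ends at x = 854; clear span = 2314 − 854 = 1460 mm.

A is a table. B is a beam. A beam spans the tops of two tables. The clear span between the two tables is 1460 mm.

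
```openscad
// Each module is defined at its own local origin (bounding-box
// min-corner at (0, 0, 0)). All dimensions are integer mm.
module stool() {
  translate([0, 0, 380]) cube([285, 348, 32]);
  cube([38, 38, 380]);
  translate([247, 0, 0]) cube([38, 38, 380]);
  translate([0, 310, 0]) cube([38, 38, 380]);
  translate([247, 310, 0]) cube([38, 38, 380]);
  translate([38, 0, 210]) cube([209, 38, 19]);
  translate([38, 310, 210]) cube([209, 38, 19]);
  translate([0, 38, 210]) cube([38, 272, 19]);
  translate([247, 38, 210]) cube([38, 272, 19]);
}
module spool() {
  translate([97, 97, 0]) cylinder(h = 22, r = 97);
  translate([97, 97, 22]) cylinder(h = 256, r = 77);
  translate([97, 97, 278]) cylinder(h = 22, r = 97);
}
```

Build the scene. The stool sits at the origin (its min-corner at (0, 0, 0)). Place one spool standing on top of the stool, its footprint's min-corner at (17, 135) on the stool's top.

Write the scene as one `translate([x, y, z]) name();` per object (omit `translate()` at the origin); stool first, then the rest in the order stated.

stool();
translate([17, 135, 412]) spool();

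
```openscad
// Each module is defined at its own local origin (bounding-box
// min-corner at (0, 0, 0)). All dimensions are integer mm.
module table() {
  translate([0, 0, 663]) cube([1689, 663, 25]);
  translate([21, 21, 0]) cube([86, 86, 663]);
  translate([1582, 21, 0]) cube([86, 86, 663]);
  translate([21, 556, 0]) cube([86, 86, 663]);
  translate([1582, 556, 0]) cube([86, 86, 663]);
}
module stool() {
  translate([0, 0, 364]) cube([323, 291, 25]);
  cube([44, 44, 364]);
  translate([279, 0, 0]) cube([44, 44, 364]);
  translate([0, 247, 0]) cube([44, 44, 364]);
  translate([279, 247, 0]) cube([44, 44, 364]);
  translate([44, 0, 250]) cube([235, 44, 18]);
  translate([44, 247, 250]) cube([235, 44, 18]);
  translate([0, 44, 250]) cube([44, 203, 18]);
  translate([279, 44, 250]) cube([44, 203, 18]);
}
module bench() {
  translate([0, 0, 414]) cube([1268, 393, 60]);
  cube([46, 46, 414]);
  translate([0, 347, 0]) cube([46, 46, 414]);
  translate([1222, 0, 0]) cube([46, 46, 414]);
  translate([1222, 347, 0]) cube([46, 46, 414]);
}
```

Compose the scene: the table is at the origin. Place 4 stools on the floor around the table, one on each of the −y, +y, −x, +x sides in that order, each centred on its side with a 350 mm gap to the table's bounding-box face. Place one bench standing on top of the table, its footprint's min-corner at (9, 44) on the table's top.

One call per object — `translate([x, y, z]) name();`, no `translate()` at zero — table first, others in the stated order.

table();
translate([683, -641, 0]) stool();
translate([683, 1013, 0]) stool();
translate([-673, 186, 0]) stool();
translate([2039, 186, 0]) stool();
translate([9, 44, 688]) bench();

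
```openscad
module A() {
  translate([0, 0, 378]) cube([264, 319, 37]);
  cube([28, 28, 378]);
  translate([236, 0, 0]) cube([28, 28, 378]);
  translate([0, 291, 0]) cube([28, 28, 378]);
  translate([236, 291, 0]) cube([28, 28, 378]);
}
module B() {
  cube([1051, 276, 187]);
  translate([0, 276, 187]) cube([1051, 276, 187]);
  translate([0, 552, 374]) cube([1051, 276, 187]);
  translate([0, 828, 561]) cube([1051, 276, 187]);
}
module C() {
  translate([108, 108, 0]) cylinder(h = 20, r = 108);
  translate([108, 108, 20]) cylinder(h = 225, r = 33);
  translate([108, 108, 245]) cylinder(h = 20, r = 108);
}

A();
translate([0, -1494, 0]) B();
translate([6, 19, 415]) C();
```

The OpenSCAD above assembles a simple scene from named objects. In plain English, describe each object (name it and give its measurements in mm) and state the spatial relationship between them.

A is a four-legged stool. The seat is 264×319 mm, 37 mm thick, top at z = 415 mm. It stands on four square legs, each 28×28 mm in cross-section, from z = 0 to the seat underside, each flush with a corner of the seat.

B is a straight staircase of 4 solid steps. Each step is 1051 mm wide (x), 276 mm deep (y, the going) and 187 mm tall (the rise). The first step rests on the floor; each subsequent step sits one going further in +y and one rise higher in +z, directly behind and above the previous step with no overlap.

C is a spool: two coaxial disc flanges of radius 108 mm and thickness 20 mm, joined by a core cylinder of radius 33 mm and height 225 mm. The lower flange rests on z = 0 and the three cylinders share a vertical axis.

The staircase is on the floor beside the stool on its −y side. The spool is on top of the stool.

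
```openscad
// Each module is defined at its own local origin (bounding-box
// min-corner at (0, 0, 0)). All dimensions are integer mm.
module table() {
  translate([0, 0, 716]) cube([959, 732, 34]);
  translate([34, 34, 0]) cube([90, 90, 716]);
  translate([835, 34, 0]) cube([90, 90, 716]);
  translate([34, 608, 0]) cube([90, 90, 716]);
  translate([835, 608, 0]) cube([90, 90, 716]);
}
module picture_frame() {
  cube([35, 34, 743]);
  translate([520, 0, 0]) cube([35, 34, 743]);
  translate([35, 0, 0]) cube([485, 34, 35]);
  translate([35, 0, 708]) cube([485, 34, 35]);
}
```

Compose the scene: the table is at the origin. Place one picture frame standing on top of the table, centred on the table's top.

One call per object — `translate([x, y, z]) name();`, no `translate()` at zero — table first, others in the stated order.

table();
translate([202, 349, 750]) picture_frame();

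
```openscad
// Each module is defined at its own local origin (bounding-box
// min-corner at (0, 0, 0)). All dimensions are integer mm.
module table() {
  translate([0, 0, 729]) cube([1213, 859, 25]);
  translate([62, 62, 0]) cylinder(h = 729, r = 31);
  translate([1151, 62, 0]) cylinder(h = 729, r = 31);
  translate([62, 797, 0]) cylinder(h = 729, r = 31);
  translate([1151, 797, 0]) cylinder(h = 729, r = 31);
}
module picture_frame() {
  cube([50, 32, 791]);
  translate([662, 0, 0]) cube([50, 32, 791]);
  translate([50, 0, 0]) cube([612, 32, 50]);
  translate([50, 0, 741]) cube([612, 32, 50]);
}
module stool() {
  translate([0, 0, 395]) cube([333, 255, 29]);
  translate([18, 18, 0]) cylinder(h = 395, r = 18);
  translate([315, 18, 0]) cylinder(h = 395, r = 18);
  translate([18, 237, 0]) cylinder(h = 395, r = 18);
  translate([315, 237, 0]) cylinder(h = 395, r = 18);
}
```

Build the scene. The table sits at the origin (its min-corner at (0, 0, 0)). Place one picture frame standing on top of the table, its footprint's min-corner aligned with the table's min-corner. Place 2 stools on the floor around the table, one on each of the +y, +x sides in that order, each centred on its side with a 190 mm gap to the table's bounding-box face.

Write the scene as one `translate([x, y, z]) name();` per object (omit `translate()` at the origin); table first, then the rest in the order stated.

table();
translate([0, 0, 754]) picture_frame();
translate([440, 1049, 0]) stool();
translate([1403, 302, 0]) stool();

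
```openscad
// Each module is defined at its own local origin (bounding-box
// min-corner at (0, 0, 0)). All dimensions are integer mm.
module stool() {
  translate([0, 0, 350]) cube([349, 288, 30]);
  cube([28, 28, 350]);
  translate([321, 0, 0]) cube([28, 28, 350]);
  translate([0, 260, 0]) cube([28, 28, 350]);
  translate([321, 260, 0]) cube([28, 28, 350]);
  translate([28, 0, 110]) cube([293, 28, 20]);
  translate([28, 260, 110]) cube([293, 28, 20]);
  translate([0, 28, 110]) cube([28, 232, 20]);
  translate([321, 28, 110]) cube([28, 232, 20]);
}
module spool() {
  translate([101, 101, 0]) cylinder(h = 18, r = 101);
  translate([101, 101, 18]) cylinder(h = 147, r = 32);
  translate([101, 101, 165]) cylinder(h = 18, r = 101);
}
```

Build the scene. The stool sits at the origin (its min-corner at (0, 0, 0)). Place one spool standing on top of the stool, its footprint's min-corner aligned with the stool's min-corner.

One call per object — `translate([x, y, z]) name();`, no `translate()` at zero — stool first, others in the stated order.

stool();
translate([0, 0, 380]) spool();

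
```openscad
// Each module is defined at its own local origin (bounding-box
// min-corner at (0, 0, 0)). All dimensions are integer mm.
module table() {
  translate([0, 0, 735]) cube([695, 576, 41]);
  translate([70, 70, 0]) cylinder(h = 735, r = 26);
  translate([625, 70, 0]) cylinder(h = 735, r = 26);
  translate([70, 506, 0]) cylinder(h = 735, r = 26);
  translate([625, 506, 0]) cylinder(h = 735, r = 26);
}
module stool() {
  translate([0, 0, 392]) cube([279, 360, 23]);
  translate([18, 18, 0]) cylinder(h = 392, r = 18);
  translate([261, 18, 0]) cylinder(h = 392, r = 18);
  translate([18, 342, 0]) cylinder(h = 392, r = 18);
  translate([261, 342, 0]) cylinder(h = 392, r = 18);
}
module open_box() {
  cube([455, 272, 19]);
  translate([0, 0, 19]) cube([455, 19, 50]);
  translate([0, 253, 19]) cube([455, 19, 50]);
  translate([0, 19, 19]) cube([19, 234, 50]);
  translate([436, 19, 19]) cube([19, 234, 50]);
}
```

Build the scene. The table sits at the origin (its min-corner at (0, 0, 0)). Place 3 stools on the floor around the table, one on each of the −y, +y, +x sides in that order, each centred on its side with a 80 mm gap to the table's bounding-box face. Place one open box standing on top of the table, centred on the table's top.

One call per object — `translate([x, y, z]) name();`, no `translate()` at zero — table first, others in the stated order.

table();
translate([208, -440, 0]) stool();
translate([208, 656, 0]) stool();
translate([775, 108, 0]) stool();
translate([120, 152, 776]) open_box();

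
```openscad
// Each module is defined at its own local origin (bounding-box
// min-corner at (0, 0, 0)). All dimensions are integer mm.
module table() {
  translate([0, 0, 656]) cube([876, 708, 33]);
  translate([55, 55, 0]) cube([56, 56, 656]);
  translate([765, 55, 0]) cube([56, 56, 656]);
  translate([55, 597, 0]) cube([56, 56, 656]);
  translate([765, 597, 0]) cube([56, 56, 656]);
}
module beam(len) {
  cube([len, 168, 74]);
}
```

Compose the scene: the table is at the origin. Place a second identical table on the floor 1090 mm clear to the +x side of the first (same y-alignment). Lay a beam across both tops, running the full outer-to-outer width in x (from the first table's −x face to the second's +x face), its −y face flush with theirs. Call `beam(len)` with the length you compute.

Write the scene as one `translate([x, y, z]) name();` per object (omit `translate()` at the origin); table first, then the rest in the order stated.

table();
translate([1966, 0, 0]) table();
translate([0, 0, 689]) beam(2842);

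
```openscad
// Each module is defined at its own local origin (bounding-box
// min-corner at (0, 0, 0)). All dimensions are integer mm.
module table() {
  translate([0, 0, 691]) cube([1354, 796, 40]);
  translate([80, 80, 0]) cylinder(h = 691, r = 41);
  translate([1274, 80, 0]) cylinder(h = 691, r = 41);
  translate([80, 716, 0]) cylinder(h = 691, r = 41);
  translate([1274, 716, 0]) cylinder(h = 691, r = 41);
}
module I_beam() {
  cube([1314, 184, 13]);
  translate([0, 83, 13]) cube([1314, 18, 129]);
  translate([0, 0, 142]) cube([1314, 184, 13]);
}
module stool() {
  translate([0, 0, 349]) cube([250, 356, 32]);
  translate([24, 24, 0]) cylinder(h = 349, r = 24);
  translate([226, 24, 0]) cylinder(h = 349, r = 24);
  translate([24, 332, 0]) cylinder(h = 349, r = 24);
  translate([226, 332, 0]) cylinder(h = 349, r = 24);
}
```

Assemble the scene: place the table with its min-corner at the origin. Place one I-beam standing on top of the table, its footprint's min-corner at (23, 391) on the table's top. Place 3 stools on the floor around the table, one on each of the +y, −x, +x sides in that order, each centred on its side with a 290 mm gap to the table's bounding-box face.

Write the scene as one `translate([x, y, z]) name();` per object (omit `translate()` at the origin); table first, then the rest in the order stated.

table();
translate([23, 391, 731]) I_beam();
translate([552, 1086, 0]) stool();
translate([-540, 220, 0]) stool();
translate([1644, 220, 0]) stool();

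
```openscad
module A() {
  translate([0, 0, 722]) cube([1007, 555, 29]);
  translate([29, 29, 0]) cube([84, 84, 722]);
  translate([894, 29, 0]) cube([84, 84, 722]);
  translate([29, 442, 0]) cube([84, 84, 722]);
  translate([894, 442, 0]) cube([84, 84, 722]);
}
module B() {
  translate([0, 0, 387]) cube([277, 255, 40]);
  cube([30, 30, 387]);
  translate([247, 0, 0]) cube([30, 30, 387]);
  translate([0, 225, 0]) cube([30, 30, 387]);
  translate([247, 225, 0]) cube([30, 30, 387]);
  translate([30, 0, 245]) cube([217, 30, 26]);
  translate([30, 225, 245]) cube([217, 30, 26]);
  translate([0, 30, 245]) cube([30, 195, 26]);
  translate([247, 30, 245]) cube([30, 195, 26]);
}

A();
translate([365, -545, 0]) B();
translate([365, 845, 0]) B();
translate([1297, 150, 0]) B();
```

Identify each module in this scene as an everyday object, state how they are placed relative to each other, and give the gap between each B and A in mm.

A is a table. B is a stool. Three stools sit around the table at the −y, +y, +x sides. The gap between each stool and the table is 290 mm.

Each stool's nearest face is 290 mm from the table's bounding box.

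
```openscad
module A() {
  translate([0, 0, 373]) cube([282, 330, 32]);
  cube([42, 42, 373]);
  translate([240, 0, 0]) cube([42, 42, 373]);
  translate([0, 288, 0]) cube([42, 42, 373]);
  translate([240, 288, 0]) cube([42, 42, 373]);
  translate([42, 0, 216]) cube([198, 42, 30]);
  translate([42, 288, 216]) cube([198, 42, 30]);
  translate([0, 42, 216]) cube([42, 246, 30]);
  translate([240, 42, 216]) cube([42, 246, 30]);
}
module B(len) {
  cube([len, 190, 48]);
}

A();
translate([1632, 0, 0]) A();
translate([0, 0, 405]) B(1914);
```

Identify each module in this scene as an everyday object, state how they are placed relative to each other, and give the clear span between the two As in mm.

A is a stool. B is a beam. A beam spans the tops of two stools. The clear span between the two stools is 1350 mm.

Second stool starts at x = 1632; first ends at x = 282; clear span = 1632 − 282 = 1350 mm.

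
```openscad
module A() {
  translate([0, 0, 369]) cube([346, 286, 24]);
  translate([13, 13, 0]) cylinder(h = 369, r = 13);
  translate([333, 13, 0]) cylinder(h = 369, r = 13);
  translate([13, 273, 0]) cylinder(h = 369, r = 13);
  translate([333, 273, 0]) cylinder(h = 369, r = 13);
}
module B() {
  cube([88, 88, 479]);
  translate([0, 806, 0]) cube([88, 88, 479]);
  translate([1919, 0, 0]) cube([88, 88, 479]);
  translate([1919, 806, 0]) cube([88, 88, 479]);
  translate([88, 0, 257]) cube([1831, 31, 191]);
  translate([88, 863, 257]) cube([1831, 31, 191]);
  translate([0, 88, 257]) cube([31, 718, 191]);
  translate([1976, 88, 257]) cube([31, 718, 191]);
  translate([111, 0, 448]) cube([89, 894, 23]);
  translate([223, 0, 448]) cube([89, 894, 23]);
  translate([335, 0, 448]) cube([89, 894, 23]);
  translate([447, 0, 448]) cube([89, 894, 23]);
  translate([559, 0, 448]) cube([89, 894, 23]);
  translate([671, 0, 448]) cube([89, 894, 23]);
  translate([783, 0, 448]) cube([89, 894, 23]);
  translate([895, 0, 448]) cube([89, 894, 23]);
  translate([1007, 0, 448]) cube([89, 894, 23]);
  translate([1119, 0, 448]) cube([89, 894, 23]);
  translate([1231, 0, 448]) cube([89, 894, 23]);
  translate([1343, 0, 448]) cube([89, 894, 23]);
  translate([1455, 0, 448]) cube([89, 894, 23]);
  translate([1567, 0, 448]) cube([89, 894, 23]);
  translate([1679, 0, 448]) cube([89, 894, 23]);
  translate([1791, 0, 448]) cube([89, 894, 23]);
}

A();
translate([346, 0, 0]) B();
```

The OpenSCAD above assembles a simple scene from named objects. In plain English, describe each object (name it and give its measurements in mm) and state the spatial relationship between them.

A is a four-legged stool. The seat is a 346×286×24 mm slab whose top surface is at z = 393 mm; four round legs, each 26 mm in diameter, run from the floor (z = 0) to the underside of the seat, each leg's axis is inset half a diameter from the nearest pair of seat edges (so the leg's bounding box is flush with the corner).

B is a bed frame 2007 mm long (x) by 894 mm wide (y). Four 88×88 mm corner posts, 479 mm tall, at the corners of the footprint. Four rails of 31 mm thickness and 191 mm height run between adjacent posts with their undersides at z = 257 mm, their outer faces flush with the outside of the frame (the two x-running rails run between the posts' inner faces; the two y-running rails run between the posts' inner faces). 16 slats, each 89 mm wide (x) and 23 mm thick, lie across the top of the two x-running rails, running the full 894 mm width of the frame in y; the slats are evenly spaced along x between the inner faces of the end posts with equal gaps (rounded down to the nearest mm) at the −x end and between each pair — any rounding remainder accumulates at the +x end.

The bed frame is against the stool's +x side, with their −y faces flush.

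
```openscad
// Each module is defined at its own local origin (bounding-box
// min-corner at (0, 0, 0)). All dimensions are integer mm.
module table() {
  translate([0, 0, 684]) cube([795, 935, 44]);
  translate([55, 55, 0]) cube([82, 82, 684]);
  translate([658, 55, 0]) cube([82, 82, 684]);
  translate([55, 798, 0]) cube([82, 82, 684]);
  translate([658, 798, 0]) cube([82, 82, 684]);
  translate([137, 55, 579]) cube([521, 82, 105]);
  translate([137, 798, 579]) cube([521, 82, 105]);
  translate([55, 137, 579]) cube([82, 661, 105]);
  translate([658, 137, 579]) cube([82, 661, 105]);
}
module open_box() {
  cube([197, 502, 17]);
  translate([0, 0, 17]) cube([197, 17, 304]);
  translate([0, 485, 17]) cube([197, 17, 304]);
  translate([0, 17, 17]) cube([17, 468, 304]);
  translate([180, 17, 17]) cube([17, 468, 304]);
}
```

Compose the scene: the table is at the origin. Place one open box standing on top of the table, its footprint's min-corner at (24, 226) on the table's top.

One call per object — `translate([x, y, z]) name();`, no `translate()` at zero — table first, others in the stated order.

table();
translate([24, 226, 728]) open_box();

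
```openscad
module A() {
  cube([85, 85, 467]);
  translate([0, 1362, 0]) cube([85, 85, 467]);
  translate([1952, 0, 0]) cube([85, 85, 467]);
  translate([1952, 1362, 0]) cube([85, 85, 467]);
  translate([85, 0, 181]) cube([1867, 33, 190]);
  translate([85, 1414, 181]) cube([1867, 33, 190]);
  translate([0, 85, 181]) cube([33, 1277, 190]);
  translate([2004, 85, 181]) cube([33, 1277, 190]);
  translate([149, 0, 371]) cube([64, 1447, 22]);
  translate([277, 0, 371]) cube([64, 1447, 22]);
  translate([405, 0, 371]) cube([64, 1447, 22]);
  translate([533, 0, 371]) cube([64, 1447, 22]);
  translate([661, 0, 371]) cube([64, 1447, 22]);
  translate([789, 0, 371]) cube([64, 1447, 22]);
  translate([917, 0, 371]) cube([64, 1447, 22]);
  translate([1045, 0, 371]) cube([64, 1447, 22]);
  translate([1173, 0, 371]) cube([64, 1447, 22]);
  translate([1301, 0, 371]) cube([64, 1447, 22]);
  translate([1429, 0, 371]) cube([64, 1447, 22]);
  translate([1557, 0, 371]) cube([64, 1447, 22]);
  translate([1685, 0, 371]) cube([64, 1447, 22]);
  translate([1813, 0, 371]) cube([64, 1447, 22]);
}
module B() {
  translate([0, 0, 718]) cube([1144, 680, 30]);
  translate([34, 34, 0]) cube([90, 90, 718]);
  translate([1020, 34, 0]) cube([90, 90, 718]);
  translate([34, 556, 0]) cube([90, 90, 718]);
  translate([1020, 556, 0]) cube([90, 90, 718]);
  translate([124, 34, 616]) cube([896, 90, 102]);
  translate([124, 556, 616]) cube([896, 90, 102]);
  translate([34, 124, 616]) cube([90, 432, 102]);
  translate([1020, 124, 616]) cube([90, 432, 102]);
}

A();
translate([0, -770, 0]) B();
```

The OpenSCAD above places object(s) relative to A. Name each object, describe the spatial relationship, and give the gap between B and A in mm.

The table's nearest face is 90 mm from the bed frame's −y face.

A is a bed frame. B is a table. The table is on the floor beside the bed frame on its −y side. The gap between the table and the bed frame is 90 mm.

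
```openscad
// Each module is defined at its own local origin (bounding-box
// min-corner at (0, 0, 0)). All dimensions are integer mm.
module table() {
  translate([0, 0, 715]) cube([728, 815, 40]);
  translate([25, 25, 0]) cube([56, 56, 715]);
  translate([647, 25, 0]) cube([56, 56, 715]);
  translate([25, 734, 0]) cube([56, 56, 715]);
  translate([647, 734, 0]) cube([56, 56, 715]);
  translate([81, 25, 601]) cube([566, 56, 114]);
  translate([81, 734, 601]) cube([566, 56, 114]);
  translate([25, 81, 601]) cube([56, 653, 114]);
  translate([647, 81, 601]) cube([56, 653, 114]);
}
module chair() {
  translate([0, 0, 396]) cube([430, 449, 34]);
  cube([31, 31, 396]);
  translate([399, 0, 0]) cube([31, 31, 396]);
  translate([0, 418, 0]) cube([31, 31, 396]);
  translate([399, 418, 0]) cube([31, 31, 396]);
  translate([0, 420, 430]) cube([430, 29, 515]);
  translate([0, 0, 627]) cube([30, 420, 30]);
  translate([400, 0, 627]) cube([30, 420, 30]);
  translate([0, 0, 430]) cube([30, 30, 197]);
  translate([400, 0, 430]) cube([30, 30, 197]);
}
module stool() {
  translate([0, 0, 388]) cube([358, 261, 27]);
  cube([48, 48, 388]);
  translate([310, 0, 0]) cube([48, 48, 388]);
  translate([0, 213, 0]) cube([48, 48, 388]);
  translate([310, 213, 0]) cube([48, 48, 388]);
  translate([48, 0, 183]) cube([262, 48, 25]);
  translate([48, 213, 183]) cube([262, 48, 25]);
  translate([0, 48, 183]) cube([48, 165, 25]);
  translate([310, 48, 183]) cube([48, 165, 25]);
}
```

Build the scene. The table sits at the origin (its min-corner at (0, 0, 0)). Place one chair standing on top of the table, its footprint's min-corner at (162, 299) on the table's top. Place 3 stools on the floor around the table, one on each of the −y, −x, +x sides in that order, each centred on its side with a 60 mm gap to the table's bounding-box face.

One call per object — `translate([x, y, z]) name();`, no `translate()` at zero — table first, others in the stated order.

table();
translate([162, 299, 755]) chair();
translate([185, -321, 0]) stool();
translate([-418, 277, 0]) stool();
translate([788, 277, 0]) stool();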